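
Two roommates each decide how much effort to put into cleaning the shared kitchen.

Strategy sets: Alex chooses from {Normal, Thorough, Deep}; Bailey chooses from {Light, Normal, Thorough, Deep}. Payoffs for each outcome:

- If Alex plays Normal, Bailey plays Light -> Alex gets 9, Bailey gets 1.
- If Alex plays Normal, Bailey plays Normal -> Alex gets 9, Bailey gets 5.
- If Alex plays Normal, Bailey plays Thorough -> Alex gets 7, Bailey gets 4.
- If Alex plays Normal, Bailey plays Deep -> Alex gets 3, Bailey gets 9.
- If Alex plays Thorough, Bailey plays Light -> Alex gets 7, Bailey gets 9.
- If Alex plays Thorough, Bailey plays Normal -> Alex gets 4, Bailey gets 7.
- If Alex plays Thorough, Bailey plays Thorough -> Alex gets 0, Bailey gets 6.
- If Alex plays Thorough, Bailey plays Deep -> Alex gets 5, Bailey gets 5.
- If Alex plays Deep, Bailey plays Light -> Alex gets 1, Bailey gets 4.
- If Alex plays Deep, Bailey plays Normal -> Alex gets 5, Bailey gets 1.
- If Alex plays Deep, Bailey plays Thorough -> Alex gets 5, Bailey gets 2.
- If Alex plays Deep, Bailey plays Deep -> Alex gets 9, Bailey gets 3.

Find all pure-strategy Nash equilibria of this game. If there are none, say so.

Mark each player's best response to every combination of opponents' strategies; a profile where every player is best-responding is a pure Nash equilibrium.
Alex against Light: payoffs 9, 7, 1 → best response Normal.
Alex against Normal: payoffs 9, 4, 5 → best response Normal.
Alex against Thorough: payoffs 7, 0, 5 → best response Normal.
Alex against Deep: payoffs 3, 5, 9 → best response Deep.
Bailey against Normal: payoffs 1, 5, 4, 9 → best response Deep.
Bailey against Thorough: payoffs 9, 7, 6, 5 → best response Light.
Bailey against Deep: payoffs 4, 1, 2, 3 → best response Light.
No profile is a mutual best response for all players.

none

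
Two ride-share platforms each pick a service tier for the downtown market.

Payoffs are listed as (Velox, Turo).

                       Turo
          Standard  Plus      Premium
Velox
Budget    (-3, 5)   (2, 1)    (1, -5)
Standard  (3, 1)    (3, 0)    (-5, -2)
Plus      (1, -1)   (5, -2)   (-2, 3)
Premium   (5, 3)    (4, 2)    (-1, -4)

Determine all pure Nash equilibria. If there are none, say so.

Velox against Standard: payoffs -3, 3, 1, 5 → best response Premium.
Velox against Plus: payoffs 2, 3, 5, 4 → best response Plus.
Velox against Premium: payoffs 1, -5, -2, -1 → best response Budget.
Turo against Budget: payoffs 5, 1, -5 → best response Standard.
Turo against Standard: payoffs 1, 0, -2 → best response Standard.
Turo against Plus: payoffs -1, -2, 3 → best response Premium.
Turo against Premium: payoffs 3, 2, -4 → best response Standard.
Mutual best responses: (Premium, Standard).

(Premium, Standard)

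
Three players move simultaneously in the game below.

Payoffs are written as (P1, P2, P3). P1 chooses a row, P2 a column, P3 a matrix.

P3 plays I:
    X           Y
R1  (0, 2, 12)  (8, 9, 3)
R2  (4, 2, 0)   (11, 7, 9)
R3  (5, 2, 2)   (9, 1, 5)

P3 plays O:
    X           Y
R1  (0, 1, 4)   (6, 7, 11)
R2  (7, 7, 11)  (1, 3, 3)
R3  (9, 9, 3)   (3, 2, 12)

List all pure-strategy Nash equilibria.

(R1, Y, O), (R2, Y, I), (R3, X, O)

(R1, X, I): P1 can switch to R2 (0 → 4). Not NE.
(R1, X, O): P1 can switch to R2 (0 → 7). Not NE.
(R1, Y, I): P1 can switch to R2 (8 → 11). Not NE.
(R1, Y, O): P1 gets 6, best alternative 3; P2 gets 7, best alternative 1; P3 gets 11, best alternative 3. No profitable deviation — NE.
(R2, X, I): P1 can switch to R3 (4 → 5). Not NE.
(R2, X, O): P1 can switch to R3 (7 → 9). Not NE.
(R2, Y, I): P1 gets 11, best alternative 9; P2 gets 7, best alternative 2; P3 gets 9, best alternative 3. No profitable deviation — NE.
(R2, Y, O): P1 can switch to R1 (1 → 6). Not NE.
(R3, X, I): P3 can switch to O (2 → 3). Not NE.
(R3, X, O): P1 gets 9, best alternative 7; P2 gets 9, best alternative 2; P3 gets 3, best alternative 2. No profitable deviation — NE.
(R3, Y, I): P1 can switch to R2 (9 → 11). Not NE.
(The remaining 1 profile has a profitable deviation by the same check.)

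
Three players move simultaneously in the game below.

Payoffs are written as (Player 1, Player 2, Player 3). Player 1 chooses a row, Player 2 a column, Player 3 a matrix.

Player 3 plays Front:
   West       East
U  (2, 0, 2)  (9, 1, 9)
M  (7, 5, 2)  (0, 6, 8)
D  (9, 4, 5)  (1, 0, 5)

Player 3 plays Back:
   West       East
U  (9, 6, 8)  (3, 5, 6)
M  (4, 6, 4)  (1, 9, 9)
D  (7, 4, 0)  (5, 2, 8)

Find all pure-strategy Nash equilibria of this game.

Pure-strategy Nash equilibria: (U, West, Back), (U, East, Front), (D, West, Front)

Player 1 against (West, Front): payoffs 2, 7, 9 → best response D.
Player 1 against (West, Back): payoffs 9, 4, 7 → best response U.
Player 1 against (East, Front): payoffs 9, 0, 1 → best response U.
Player 1 against (East, Back): payoffs 3, 1, 5 → best response D.
Player 2 against (U, Front): payoffs 0, 1 → best response East.
Player 2 against (U, Back): payoffs 6, 5 → best response West.
Player 2 against (M, Front): payoffs 5, 6 → best response East.
Player 2 against (M, Back): payoffs 6, 9 → best response East.
Player 2 against (D, Front): payoffs 4, 0 → best response West.
Player 2 against (D, Back): payoffs 4, 2 → best response West.
Player 3 against (U, West): payoffs 2, 8 → best response Back.
Player 3 against (U, East): payoffs 9, 6 → best response Front.
Player 3 against (M, West): payoffs 2, 4 → best response Back.
Player 3 against (M, East): payoffs 8, 9 → best response Back.
Player 3 against (D, West): payoffs 5, 0 → best response Front.
Player 3 against (D, East): payoffs 5, 8 → best response Back.
Mutual best responses: (U, West, Back); (U, East, Front); (D, West, Front).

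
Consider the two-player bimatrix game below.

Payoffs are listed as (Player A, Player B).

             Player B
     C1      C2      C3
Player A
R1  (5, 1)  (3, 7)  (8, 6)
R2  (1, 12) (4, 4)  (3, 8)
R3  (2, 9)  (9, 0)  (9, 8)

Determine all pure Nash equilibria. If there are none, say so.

(R1, C1): Player B can switch to C2 (1 → 7). Not NE.
(R1, C2): Player A can switch to R2 (3 → 4). Not NE.
(R1, C3): Player A can switch to R3 (8 → 9). Not NE.
(R2, C1): Player A can switch to R1 (1 → 5). Not NE.
(R2, C2): Player A can switch to R3 (4 → 9). Not NE.
(R2, C3): Player A can switch to R1 (3 → 8). Not NE.
(The remaining 3 profiles each have a profitable deviation by the same check.)

No pure-strategy Nash equilibrium.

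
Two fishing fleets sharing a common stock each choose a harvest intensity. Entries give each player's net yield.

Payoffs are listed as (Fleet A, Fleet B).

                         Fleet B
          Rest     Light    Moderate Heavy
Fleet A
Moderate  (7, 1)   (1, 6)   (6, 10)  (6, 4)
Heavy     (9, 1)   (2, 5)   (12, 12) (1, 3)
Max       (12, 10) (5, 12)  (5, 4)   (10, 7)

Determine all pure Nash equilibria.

The pure Nash equilibria are (Heavy, Moderate) and (Max, Light).

Fleet A against Rest: payoffs 7, 9, 12 → best response Max.
Fleet A against Light: payoffs 1, 2, 5 → best response Max.
Fleet A against Moderate: payoffs 6, 12, 5 → best response Heavy.
Fleet A against Heavy: payoffs 6, 1, 10 → best response Max.
Fleet B against Moderate: payoffs 1, 6, 10, 4 → best response Moderate.
Fleet B against Heavy: payoffs 1, 5, 12, 3 → best response Moderate.
Fleet B against Max: payoffs 10, 12, 4, 7 → best response Light.
Mutual best responses: (Heavy, Moderate); (Max, Light).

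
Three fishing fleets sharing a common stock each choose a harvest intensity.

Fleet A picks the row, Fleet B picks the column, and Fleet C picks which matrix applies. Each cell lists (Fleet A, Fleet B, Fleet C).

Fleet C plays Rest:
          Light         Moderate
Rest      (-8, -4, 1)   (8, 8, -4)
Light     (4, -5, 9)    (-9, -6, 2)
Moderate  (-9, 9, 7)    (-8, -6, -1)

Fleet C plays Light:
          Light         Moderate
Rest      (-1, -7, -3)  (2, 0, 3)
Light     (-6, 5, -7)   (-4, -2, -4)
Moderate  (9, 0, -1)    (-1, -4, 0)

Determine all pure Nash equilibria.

Fleet A against (Light, Rest): payoffs -8, 4, -9 → best response Light.
Fleet A against (Light, Light): payoffs -1, -6, 9 → best response Moderate.
Fleet A against (Moderate, Rest): payoffs 8, -9, -8 → best response Rest.
Fleet A against (Moderate, Light): payoffs 2, -4, -1 → best response Rest.
Fleet B against (Rest, Rest): payoffs -4, 8 → best response Moderate.
Fleet B against (Rest, Light): payoffs -7, 0 → best response Moderate.
Fleet B against (Light, Rest): payoffs -5, -6 → best response Light.
Fleet B against (Light, Light): payoffs 5, -2 → best response Light.
Fleet B against (Moderate, Rest): payoffs 9, -6 → best response Light.
Fleet B against (Moderate, Light): payoffs 0, -4 → best response Light.
Fleet C against (Rest, Light): payoffs 1, -3 → best response Rest.
Fleet C against (Rest, Moderate): payoffs -4, 3 → best response Light.
Fleet C against (Light, Light): payoffs 9, -7 → best response Rest.
Fleet C against (Light, Moderate): payoffs 2, -4 → best response Rest.
Fleet C against (Moderate, Light): payoffs 7, -1 → best response Rest.
Fleet C against (Moderate, Moderate): payoffs -1, 0 → best response Light.
Mutual best responses: (Rest, Moderate, Light); (Light, Light, Rest).

The pure Nash equilibria are (Rest, Moderate, Light) and (Light, Light, Rest).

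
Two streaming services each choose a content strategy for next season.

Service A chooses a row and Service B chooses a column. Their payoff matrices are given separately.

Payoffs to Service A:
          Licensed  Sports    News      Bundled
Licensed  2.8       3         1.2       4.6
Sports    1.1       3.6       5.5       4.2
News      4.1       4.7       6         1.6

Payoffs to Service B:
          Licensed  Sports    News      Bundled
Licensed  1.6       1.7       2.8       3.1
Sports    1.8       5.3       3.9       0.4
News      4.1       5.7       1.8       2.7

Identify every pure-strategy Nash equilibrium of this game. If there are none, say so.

(Licensed, Licensed): Service A can switch to News (2.8 → 4.1). Not NE.
(Licensed, Sports): Service A can switch to Sports (3 → 3.6). Not NE.
(Licensed, News): Service A can switch to Sports (1.2 → 5.5). Not NE.
(Licensed, Bundled): Service A gets 4.6, best alternative 4.2; Service B gets 3.1, best alternative 2.8. No profitable deviation — NE.
(Sports, Licensed): Service A can switch to Licensed (1.1 → 2.8). Not NE.
(Sports, Sports): Service A can switch to News (3.6 → 4.7). Not NE.
(Sports, News): Service A can switch to News (5.5 → 6). Not NE.
(Sports, Bundled): Service A can switch to Licensed (4.2 → 4.6). Not NE.
(News, Licensed): Service B can switch to Sports (4.1 → 5.7). Not NE.
(News, Sports): Service A gets 4.7, best alternative 3.6; Service B gets 5.7, best alternative 4.1. No profitable deviation — NE.
(News, News): Service B can switch to Licensed (1.8 → 4.1). Not NE.
(News, Bundled): Service A can switch to Licensed (1.6 → 4.6). Not NE.

The pure Nash equilibria are (Licensed, Bundled); (News, Sports).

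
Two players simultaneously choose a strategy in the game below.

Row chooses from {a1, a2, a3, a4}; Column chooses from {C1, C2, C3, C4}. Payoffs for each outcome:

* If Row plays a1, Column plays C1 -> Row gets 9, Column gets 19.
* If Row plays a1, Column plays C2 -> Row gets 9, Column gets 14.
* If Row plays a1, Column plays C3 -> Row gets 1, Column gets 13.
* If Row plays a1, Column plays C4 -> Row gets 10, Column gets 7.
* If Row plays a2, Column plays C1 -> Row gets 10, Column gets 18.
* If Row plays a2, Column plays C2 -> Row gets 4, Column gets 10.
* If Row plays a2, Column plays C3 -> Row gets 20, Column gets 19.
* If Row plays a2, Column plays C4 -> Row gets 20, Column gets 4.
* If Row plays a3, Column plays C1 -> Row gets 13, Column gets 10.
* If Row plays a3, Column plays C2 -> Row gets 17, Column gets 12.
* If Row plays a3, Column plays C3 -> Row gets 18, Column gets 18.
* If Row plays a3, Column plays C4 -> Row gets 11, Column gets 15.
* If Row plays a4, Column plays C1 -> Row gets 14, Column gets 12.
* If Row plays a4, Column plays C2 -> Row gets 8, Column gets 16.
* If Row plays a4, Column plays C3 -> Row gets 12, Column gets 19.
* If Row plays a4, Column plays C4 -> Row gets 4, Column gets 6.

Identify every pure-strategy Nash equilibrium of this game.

For each strategy profile, look for a profitable unilateral deviation.
(a1, C1): Row can switch to a2 (9 → 10). Not NE.
(a1, C2): Row can switch to a3 (9 → 17). Not NE.
(a1, C3): Row can switch to a2 (1 → 20). Not NE.
(a1, C4): Row can switch to a2 (10 → 20). Not NE.
(a2, C1): Row can switch to a3 (10 → 13). Not NE.
(a2, C2): Row can switch to a1 (4 → 9). Not NE.
(a2, C3): Row gets 20, best alternative 18; Column gets 19, best alternative 18. No profitable deviation — NE.
(a2, C4): Column can switch to C1 (4 → 18). Not NE.
(a3, C1): Row can switch to a4 (13 → 14). Not NE.
(The remaining 7 profiles each have a profitable deviation by the same check.)

The unique pure-strategy Nash equilibrium is (a2, C3).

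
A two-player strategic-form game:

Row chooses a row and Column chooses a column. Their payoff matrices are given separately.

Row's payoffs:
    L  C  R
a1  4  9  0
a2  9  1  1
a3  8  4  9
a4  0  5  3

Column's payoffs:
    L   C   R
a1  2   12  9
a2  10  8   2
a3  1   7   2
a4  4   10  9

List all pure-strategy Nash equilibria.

For each player, find the best response to each opponent profile; mutual best responses are the pure NE.
Row against L: payoffs 4, 9, 8, 0 → best response a2.
Row against C: payoffs 9, 1, 4, 5 → best response a1.
Row against R: payoffs 0, 1, 9, 3 → best response a3.
Column against a1: payoffs 2, 12, 9 → best response C.
Column against a2: payoffs 10, 8, 2 → best response L.
Column against a3: payoffs 1, 7, 2 → best response C.
Column against a4: payoffs 4, 10, 9 → best response C.
Mutual best responses: (a1, C); (a2, L).

(a1, C) and (a2, L)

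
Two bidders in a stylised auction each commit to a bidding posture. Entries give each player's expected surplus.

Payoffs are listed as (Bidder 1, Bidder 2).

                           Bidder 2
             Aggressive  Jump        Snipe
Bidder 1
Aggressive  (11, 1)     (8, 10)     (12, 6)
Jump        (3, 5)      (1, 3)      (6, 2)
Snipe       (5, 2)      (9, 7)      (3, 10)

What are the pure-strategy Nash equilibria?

Bidder 1 against Aggressive: payoffs 11, 3, 5 → best response Aggressive.
Bidder 1 against Jump: payoffs 8, 1, 9 → best response Snipe.
Bidder 1 against Snipe: payoffs 12, 6, 3 → best response Aggressive.
Bidder 2 against Aggressive: payoffs 1, 10, 6 → best response Jump.
Bidder 2 against Jump: payoffs 5, 3, 2 → best response Aggressive.
Bidder 2 against Snipe: payoffs 2, 7, 10 → best response Snipe.
No profile is a mutual best response for all players.

none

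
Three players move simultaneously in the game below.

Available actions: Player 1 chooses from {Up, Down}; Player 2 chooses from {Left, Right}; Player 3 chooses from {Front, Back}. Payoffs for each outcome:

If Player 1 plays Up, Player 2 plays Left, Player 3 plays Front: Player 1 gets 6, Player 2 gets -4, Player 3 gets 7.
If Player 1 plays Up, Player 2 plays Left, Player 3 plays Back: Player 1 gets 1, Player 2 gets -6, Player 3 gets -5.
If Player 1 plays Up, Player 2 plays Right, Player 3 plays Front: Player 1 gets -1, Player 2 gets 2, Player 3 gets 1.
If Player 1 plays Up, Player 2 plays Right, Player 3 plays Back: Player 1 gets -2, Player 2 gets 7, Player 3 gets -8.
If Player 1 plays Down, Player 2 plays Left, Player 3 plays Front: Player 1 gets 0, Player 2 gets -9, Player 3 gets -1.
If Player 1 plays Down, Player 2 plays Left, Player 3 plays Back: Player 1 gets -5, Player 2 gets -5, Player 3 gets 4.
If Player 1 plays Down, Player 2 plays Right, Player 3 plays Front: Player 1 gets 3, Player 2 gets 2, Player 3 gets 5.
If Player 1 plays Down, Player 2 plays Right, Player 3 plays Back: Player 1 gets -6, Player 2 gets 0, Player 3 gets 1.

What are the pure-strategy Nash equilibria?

For each player, find the best response to each opponent profile; mutual best responses are the pure NE.
Player 1 against (Left, Front): payoffs 6, 0 → best response Up.
Player 1 against (Left, Back): payoffs 1, -5 → best response Up.
Player 1 against (Right, Front): payoffs -1, 3 → best response Down.
Player 1 against (Right, Back): payoffs -2, -6 → best response Up.
Player 2 against (Up, Front): payoffs -4, 2 → best response Right.
Player 2 against (Up, Back): payoffs -6, 7 → best response Right.
Player 2 against (Down, Front): payoffs -9, 2 → best response Right.
Player 2 against (Down, Back): payoffs -5, 0 → best response Right.
Player 3 against (Up, Left): payoffs 7, -5 → best response Front.
Player 3 against (Up, Right): payoffs 1, -8 → best response Front.
Player 3 against (Down, Left): payoffs -1, 4 → best response Back.
Player 3 against (Down, Right): payoffs 5, 1 → best response Front.
Mutual best responses: (Down, Right, Front).

Pure NE: (Down, Right, Front)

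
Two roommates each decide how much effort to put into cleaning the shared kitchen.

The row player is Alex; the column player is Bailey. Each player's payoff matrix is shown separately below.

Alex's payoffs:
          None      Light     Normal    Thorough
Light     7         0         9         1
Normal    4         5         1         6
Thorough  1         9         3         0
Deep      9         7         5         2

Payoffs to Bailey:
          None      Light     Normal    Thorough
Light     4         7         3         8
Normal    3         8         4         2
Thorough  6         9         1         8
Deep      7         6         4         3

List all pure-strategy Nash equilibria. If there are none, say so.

The pure Nash equilibria are (Thorough, Light); (Deep, None).

Alex against None: payoffs 7, 4, 1, 9 → best response Deep.
Alex against Light: payoffs 0, 5, 9, 7 → best response Thorough.
Alex against Normal: payoffs 9, 1, 3, 5 → best response Light.
Alex against Thorough: payoffs 1, 6, 0, 2 → best response Normal.
Bailey against Light: payoffs 4, 7, 3, 8 → best response Thorough.
Bailey against Normal: payoffs 3, 8, 4, 2 → best response Light.
Bailey against Thorough: payoffs 6, 9, 1, 8 → best response Light.
Bailey against Deep: payoffs 7, 6, 4, 3 → best response None.
Mutual best responses: (Thorough, Light); (Deep, None).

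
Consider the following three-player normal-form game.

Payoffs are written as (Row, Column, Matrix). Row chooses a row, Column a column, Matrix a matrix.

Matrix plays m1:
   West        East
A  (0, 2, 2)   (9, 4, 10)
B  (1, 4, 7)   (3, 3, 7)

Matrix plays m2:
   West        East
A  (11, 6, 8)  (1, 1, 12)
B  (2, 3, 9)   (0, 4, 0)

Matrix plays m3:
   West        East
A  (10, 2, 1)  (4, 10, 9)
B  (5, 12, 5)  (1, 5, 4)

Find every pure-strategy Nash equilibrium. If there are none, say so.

(A, West, m1): Row can switch to B (0 → 1). Not NE.
(A, West, m2): Row gets 11, best alternative 2; Column gets 6, best alternative 1; Matrix gets 8, best alternative 2. No profitable deviation — NE.
(A, West, m3): Column can switch to East (2 → 10). Not NE.
(A, East, m1): Matrix can switch to m2 (10 → 12). Not NE.
(A, East, m2): Column can switch to West (1 → 6). Not NE.
(A, East, m3): Matrix can switch to m1 (9 → 10). Not NE.
(B, West, m1): Matrix can switch to m2 (7 → 9). Not NE.
(The remaining 5 profiles each have a profitable deviation by the same check.)

The unique pure-strategy Nash equilibrium is (A, West, m2).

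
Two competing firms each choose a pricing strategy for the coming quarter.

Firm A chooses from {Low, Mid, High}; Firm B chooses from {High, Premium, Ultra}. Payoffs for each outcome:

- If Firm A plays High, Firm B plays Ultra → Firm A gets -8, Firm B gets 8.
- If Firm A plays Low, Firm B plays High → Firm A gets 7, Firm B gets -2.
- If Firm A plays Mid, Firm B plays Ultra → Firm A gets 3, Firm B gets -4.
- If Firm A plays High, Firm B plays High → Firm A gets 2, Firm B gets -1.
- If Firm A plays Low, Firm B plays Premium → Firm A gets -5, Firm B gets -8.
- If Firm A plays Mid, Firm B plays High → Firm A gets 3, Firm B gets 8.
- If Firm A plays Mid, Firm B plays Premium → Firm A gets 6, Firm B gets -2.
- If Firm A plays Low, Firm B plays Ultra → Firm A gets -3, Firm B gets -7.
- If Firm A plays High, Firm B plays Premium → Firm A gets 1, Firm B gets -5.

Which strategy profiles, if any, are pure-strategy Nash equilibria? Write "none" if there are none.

Pure NE: (Low, High)

For each strategy profile, look for a profitable unilateral deviation.
(Low, High): Firm A gets 7, best alternative 3; Firm B gets -2, best alternative -7. No profitable deviation — NE.
(Low, Premium): Firm A can switch to Mid (-5 → 6). Not NE.
(Low, Ultra): Firm A can switch to Mid (-3 → 3). Not NE.
(Mid, High): Firm A can switch to Low (3 → 7). Not NE.
(Mid, Premium): Firm B can switch to High (-2 → 8). Not NE.
(Mid, Ultra): Firm B can switch to High (-4 → 8). Not NE.
(High, High): Firm A can switch to Low (2 → 7). Not NE.
(High, Premium): Firm A can switch to Mid (1 → 6). Not NE.
(High, Ultra): Firm A can switch to Low (-8 → -3). Not NE.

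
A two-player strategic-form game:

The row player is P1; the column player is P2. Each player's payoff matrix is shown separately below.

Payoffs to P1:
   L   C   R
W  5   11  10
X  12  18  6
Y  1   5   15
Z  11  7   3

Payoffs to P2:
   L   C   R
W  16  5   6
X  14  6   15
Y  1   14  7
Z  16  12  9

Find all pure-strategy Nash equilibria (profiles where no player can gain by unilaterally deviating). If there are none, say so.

none

P1 against L: payoffs 5, 12, 1, 11 → best response X.
P1 against C: payoffs 11, 18, 5, 7 → best response X.
P1 against R: payoffs 10, 6, 15, 3 → best response Y.
P2 against W: payoffs 16, 5, 6 → best response L.
P2 against X: payoffs 14, 6, 15 → best response R.
P2 against Y: payoffs 1, 14, 7 → best response C.
P2 against Z: payoffs 16, 12, 9 → best response L.
No profile is a mutual best response for all players.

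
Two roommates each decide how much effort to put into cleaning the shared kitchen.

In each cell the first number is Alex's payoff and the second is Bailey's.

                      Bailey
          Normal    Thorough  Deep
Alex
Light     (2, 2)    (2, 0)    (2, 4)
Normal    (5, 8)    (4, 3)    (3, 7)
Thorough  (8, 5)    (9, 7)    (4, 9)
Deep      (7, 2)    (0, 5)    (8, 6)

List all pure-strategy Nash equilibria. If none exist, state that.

For each player, find the best response to each opponent profile; mutual best responses are the pure NE.
Alex against Normal: payoffs 2, 5, 8, 7 → best response Thorough.
Alex against Thorough: payoffs 2, 4, 9, 0 → best response Thorough.
Alex against Deep: payoffs 2, 3, 4, 8 → best response Deep.
Bailey against Light: payoffs 2, 0, 4 → best response Deep.
Bailey against Normal: payoffs 8, 3, 7 → best response Normal.
Bailey against Thorough: payoffs 5, 7, 9 → best response Deep.
Bailey against Deep: payoffs 2, 5, 6 → best response Deep.
Mutual best responses: (Deep, Deep).

The unique pure-strategy Nash equilibrium is (Deep, Deep).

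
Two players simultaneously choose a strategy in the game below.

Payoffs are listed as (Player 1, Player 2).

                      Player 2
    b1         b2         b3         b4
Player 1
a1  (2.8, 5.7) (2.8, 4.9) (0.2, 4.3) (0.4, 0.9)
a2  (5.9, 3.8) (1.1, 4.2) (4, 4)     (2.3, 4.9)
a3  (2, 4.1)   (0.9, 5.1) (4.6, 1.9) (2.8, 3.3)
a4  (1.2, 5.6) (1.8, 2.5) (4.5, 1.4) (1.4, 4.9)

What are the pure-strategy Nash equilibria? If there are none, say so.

(a1, b1): Player 1 can switch to a2 (2.8 → 5.9). Not NE.
(a1, b2): Player 2 can switch to b1 (4.9 → 5.7). Not NE.
(a1, b3): Player 1 can switch to a2 (0.2 → 4). Not NE.
(a1, b4): Player 1 can switch to a2 (0.4 → 2.3). Not NE.
(a2, b1): Player 2 can switch to b2 (3.8 → 4.2). Not NE.
(a2, b2): Player 1 can switch to a1 (1.1 → 2.8). Not NE.
(a2, b3): Player 1 can switch to a3 (4 → 4.6). Not NE.
(a2, b4): Player 1 can switch to a3 (2.3 → 2.8). Not NE.
(The remaining 8 profiles each have a profitable deviation by the same check.)

No pure-strategy Nash equilibrium.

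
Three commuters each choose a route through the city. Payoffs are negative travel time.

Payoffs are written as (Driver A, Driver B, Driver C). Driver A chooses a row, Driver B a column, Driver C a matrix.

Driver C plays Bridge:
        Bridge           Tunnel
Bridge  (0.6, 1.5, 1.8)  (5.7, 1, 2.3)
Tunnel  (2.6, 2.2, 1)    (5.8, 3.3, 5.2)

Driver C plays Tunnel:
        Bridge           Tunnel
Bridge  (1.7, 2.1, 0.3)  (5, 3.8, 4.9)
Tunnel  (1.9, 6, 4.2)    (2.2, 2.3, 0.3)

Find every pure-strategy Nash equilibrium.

Driver A against (Bridge, Bridge): payoffs 0.6, 2.6 → best response Tunnel.
Driver A against (Bridge, Tunnel): payoffs 1.7, 1.9 → best response Tunnel.
Driver A against (Tunnel, Bridge): payoffs 5.7, 5.8 → best response Tunnel.
Driver A against (Tunnel, Tunnel): payoffs 5, 2.2 → best response Bridge.
Driver B against (Bridge, Bridge): payoffs 1.5, 1 → best response Bridge.
Driver B against (Bridge, Tunnel): payoffs 2.1, 3.8 → best response Tunnel.
Driver B against (Tunnel, Bridge): payoffs 2.2, 3.3 → best response Tunnel.
Driver B against (Tunnel, Tunnel): payoffs 6, 2.3 → best response Bridge.
Driver C against (Bridge, Bridge): payoffs 1.8, 0.3 → best response Bridge.
Driver C against (Bridge, Tunnel): payoffs 2.3, 4.9 → best response Tunnel.
Driver C against (Tunnel, Bridge): payoffs 1, 4.2 → best response Tunnel.
Driver C against (Tunnel, Tunnel): payoffs 5.2, 0.3 → best response Bridge.
Mutual best responses: (Bridge, Tunnel, Tunnel); (Tunnel, Bridge, Tunnel); (Tunnel, Tunnel, Bridge).

Pure-strategy Nash equilibria: (Bridge, Tunnel, Tunnel); (Tunnel, Bridge, Tunnel); (Tunnel, Tunnel, Bridge)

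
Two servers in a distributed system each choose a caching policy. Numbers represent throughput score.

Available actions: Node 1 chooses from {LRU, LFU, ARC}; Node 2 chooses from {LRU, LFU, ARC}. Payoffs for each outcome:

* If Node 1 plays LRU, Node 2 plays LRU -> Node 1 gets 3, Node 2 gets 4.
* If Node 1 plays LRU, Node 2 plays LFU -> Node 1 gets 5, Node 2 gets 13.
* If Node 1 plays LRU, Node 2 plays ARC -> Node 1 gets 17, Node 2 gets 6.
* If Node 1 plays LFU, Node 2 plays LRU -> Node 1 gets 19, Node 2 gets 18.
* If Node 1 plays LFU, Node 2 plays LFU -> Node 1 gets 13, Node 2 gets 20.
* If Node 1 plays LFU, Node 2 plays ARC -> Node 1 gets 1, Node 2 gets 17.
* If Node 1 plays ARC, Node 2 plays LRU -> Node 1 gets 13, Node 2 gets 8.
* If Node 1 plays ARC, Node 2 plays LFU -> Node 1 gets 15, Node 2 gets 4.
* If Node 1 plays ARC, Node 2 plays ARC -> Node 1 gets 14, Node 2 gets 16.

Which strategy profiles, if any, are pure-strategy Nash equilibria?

There is no pure-strategy Nash equilibrium.

(LRU, LRU): Node 1 can switch to LFU (3 → 19). Not NE.
(LRU, LFU): Node 1 can switch to LFU (5 → 13). Not NE.
(LRU, ARC): Node 2 can switch to LFU (6 → 13). Not NE.
(LFU, LRU): Node 2 can switch to LFU (18 → 20). Not NE.
(LFU, LFU): Node 1 can switch to ARC (13 → 15). Not NE.
(LFU, ARC): Node 1 can switch to LRU (1 → 17). Not NE.
(The remaining 3 profiles each have a profitable deviation by the same check.)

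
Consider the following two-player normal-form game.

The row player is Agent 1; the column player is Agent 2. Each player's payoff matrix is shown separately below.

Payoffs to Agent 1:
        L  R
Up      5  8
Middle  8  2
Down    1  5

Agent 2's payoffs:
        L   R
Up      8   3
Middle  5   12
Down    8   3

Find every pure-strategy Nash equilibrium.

No pure-strategy Nash equilibrium.

Agent 1 against L: payoffs 5, 8, 1 → best response Middle.
Agent 1 against R: payoffs 8, 2, 5 → best response Up.
Agent 2 against Up: payoffs 8, 3 → best response L.
Agent 2 against Middle: payoffs 5, 12 → best response R.
Agent 2 against Down: payoffs 8, 3 → best response L.
No profile is a mutual best response for all players.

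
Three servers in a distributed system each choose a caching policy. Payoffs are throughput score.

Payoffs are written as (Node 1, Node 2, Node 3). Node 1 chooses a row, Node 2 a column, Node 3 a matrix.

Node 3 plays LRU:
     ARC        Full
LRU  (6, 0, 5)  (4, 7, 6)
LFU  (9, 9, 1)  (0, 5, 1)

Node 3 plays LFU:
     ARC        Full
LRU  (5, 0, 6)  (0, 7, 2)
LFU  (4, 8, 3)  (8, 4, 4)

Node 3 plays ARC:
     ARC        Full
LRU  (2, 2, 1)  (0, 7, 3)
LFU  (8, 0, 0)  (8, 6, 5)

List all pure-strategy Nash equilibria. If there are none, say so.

The pure Nash equilibria are (LRU, Full, LRU), (LFU, Full, ARC).

Node 1 against (ARC, LRU): payoffs 6, 9 → best response LFU.
Node 1 against (ARC, LFU): payoffs 5, 4 → best response LRU.
Node 1 against (ARC, ARC): payoffs 2, 8 → best response LFU.
Node 1 against (Full, LRU): payoffs 4, 0 → best response LRU.
Node 1 against (Full, LFU): payoffs 0, 8 → best response LFU.
Node 1 against (Full, ARC): payoffs 0, 8 → best response LFU.
Node 2 against (LRU, LRU): payoffs 0, 7 → best response Full.
Node 2 against (LRU, LFU): payoffs 0, 7 → best response Full.
Node 2 against (LRU, ARC): payoffs 2, 7 → best response Full.
Node 2 against (LFU, LRU): payoffs 9, 5 → best response ARC.
Node 2 against (LFU, LFU): payoffs 8, 4 → best response ARC.
Node 2 against (LFU, ARC): payoffs 0, 6 → best response Full.
Node 3 against (LRU, ARC): payoffs 5, 6, 1 → best response LFU.
Node 3 against (LRU, Full): payoffs 6, 2, 3 → best response LRU.
Node 3 against (LFU, ARC): payoffs 1, 3, 0 → best response LFU.
Node 3 against (LFU, Full): payoffs 1, 4, 5 → best response ARC.
Mutual best responses: (LRU, Full, LRU); (LFU, Full, ARC).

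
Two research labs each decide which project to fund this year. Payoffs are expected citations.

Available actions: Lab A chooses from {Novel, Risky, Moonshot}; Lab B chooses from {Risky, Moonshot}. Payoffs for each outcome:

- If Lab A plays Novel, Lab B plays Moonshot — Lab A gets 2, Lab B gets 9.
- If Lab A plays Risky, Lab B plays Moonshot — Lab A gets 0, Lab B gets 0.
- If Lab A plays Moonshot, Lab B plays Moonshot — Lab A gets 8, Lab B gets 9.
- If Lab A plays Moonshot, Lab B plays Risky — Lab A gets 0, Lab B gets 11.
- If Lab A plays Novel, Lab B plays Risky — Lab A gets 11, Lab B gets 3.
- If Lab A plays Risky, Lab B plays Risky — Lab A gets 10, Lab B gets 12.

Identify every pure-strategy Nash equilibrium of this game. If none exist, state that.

No pure-strategy Nash equilibrium.

Lab A against Risky: payoffs 11, 10, 0 → best response Novel.
Lab A against Moonshot: payoffs 2, 0, 8 → best response Moonshot.
Lab B against Novel: payoffs 3, 9 → best response Moonshot.
Lab B against Risky: payoffs 12, 0 → best response Risky.
Lab B against Moonshot: payoffs 11, 9 → best response Risky.
No profile is a mutual best response for all players.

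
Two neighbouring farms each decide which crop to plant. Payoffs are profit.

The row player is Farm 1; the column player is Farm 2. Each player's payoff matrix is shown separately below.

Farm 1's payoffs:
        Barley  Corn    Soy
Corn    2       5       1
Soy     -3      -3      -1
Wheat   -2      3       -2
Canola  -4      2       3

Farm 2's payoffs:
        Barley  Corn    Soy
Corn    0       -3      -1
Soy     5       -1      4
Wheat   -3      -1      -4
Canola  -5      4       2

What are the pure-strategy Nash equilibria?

Farm 1 against Barley: payoffs 2, -3, -2, -4 → best response Corn.
Farm 1 against Corn: payoffs 5, -3, 3, 2 → best response Corn.
Farm 1 against Soy: payoffs 1, -1, -2, 3 → best response Canola.
Farm 2 against Corn: payoffs 0, -3, -1 → best response Barley.
Farm 2 against Soy: payoffs 5, -1, 4 → best response Barley.
Farm 2 against Wheat: payoffs -3, -1, -4 → best response Corn.
Farm 2 against Canola: payoffs -5, 4, 2 → best response Corn.
Mutual best responses: (Corn, Barley).

Pure NE: (Corn, Barley)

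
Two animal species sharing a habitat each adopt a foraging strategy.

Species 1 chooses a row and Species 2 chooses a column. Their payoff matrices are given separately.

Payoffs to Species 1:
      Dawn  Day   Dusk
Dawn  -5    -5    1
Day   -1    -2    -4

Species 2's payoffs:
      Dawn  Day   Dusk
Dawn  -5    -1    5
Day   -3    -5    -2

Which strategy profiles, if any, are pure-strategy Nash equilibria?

(Dawn, Dusk)

Mark each player's best response to every combination of opponents' strategies; a profile where every player is best-responding is a pure Nash equilibrium.
Species 1 against Dawn: payoffs -5, -1 → best response Day.
Species 1 against Day: payoffs -5, -2 → best response Day.
Species 1 against Dusk: payoffs 1, -4 → best response Dawn.
Species 2 against Dawn: payoffs -5, -1, 5 → best response Dusk.
Species 2 against Day: payoffs -3, -5, -2 → best response Dusk.
Mutual best responses: (Dawn, Dusk).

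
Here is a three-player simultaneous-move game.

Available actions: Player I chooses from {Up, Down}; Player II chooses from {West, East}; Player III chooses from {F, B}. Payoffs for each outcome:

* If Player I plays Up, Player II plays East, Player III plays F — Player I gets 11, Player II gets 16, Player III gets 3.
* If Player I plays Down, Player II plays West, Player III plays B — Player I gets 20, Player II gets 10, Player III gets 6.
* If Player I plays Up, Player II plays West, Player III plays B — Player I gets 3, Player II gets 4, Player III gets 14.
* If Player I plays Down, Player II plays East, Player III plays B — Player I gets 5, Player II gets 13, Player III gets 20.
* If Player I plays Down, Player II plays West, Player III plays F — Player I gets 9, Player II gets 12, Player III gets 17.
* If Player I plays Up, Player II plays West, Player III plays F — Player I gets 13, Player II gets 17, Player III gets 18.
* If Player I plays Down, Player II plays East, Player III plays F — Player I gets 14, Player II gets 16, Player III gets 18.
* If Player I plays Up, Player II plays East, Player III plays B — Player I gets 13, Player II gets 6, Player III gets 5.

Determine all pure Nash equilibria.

For each player, find the best response to each opponent profile; mutual best responses are the pure NE.
Player I against (West, F): payoffs 13, 9 → best response Up.
Player I against (West, B): payoffs 3, 20 → best response Down.
Player I against (East, F): payoffs 11, 14 → best response Down.
Player I against (East, B): payoffs 13, 5 → best response Up.
Player II against (Up, F): payoffs 17, 16 → best response West.
Player II against (Up, B): payoffs 4, 6 → best response East.
Player II against (Down, F): payoffs 12, 16 → best response East.
Player II against (Down, B): payoffs 10, 13 → best response East.
Player III against (Up, West): payoffs 18, 14 → best response F.
Player III against (Up, East): payoffs 3, 5 → best response B.
Player III against (Down, West): payoffs 17, 6 → best response F.
Player III against (Down, East): payoffs 18, 20 → best response B.
Mutual best responses: (Up, West, F); (Up, East, B).

Pure-strategy Nash equilibria: (Up, West, F) and (Up, East, B)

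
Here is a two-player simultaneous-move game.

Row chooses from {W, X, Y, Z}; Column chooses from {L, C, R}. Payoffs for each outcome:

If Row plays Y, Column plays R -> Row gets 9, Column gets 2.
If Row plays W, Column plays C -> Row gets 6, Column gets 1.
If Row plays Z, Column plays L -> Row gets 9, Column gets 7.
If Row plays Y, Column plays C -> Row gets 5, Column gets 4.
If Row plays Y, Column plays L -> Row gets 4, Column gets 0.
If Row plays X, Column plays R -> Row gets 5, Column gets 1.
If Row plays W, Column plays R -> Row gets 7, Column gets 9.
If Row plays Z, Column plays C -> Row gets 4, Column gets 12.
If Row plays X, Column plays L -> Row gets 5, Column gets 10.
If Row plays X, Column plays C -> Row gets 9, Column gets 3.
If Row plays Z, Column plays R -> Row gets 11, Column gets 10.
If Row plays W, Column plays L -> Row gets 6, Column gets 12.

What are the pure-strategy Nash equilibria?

(W, L): Row can switch to Z (6 → 9). Not NE.
(W, C): Row can switch to X (6 → 9). Not NE.
(W, R): Row can switch to Y (7 → 9). Not NE.
(X, L): Row can switch to W (5 → 6). Not NE.
(X, C): Column can switch to L (3 → 10). Not NE.
(X, R): Row can switch to W (5 → 7). Not NE.
(The remaining 6 profiles each have a profitable deviation by the same check.)

none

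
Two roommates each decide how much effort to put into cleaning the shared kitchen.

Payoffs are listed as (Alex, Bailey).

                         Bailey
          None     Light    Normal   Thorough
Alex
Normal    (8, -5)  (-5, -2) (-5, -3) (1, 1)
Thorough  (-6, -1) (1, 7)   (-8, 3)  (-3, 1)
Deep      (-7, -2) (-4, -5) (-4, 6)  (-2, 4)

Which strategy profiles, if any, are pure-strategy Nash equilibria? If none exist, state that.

(Normal, Thorough), (Thorough, Light), (Deep, Normal)

Alex against None: payoffs 8, -6, -7 → best response Normal.
Alex against Light: payoffs -5, 1, -4 → best response Thorough.
Alex against Normal: payoffs -5, -8, -4 → best response Deep.
Alex against Thorough: payoffs 1, -3, -2 → best response Normal.
Bailey against Normal: payoffs -5, -2, -3, 1 → best response Thorough.
Bailey against Thorough: payoffs -1, 7, 3, 1 → best response Light.
Bailey against Deep: payoffs -2, -5, 6, 4 → best response Normal.
Mutual best responses: (Normal, Thorough); (Thorough, Light); (Deep, Normal).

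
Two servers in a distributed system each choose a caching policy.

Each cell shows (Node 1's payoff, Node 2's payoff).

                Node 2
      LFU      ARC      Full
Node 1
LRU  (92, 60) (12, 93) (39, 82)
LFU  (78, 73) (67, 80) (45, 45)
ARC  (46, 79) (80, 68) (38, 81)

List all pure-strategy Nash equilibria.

This game has no pure Nash equilibrium.

(LRU, LFU): Node 2 can switch to ARC (60 → 93). Not NE.
(LRU, ARC): Node 1 can switch to LFU (12 → 67). Not NE.
(LRU, Full): Node 1 can switch to LFU (39 → 45). Not NE.
(LFU, LFU): Node 1 can switch to LRU (78 → 92). Not NE.
(LFU, ARC): Node 1 can switch to ARC (67 → 80). Not NE.
(LFU, Full): Node 2 can switch to LFU (45 → 73). Not NE.
(ARC, LFU): Node 1 can switch to LRU (46 → 92). Not NE.
(ARC, ARC): Node 2 can switch to LFU (68 → 79). Not NE.
(ARC, Full): Node 1 can switch to LRU (38 → 39). Not NE.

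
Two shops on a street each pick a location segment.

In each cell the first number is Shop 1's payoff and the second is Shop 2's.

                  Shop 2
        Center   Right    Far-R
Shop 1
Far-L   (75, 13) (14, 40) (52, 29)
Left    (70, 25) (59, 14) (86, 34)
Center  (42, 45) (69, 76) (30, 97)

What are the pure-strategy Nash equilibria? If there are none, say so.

Mark each player's best response to every combination of opponents' strategies; a profile where every player is best-responding is a pure Nash equilibrium.
Shop 1 against Center: payoffs 75, 70, 42 → best response Far-L.
Shop 1 against Right: payoffs 14, 59, 69 → best response Center.
Shop 1 against Far-R: payoffs 52, 86, 30 → best response Left.
Shop 2 against Far-L: payoffs 13, 40, 29 → best response Right.
Shop 2 against Left: payoffs 25, 14, 34 → best response Far-R.
Shop 2 against Center: payoffs 45, 76, 97 → best response Far-R.
Mutual best responses: (Left, Far-R).

(Left, Far-R)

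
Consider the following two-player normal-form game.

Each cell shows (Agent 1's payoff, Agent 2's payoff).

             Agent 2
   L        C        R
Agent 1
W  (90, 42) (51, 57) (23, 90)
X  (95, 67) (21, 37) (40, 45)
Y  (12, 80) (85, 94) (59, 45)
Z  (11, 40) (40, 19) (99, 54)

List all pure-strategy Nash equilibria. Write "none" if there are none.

Pure-strategy Nash equilibria: (X, L) and (Y, C) and (Z, R)

For each player, find the best response to each opponent profile; mutual best responses are the pure NE.
Agent 1 against L: payoffs 90, 95, 12, 11 → best response X.
Agent 1 against C: payoffs 51, 21, 85, 40 → best response Y.
Agent 1 against R: payoffs 23, 40, 59, 99 → best response Z.
Agent 2 against W: payoffs 42, 57, 90 → best response R.
Agent 2 against X: payoffs 67, 37, 45 → best response L.
Agent 2 against Y: payoffs 80, 94, 45 → best response C.
Agent 2 against Z: payoffs 40, 19, 54 → best response R.
Mutual best responses: (X, L); (Y, C); (Z, R).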